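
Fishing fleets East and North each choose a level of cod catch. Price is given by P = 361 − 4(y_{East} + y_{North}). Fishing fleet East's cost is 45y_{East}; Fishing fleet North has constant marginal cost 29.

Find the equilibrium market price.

Fishing fleet East's profit: π = y_{East}(361 − 4(y_{East} + y_{North})) − 45y_{East}.
∂π/∂y_{East} = 316 − 8y_{East} − 4y_{North} = 0, so y_{East} = 39.5 − 0.5y_{North}.
By the same steps for North: y_{North} = 41.5 − 0.5y_{East}.
Substituting the second reaction function into the first: y_{East} = 39.5 − 0.5(41.5 − 0.5y_{East}), which gives 0.75y_{East} = 18.75 ⇒ y_{East} = 25.
Then y_{North} = 41.5 − 0.5·25 = 29.
Equilibrium price: P = 361 − 4·54 = 145.

145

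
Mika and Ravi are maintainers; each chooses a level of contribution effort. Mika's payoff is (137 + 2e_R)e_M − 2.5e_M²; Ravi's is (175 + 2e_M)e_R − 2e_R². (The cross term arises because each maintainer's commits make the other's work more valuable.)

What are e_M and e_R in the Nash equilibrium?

56.125, 71.8125

Expanding Mika's payoff: 137e_M + 2e_Re_M − 2.5e_M².
∂π/∂e_M = 137 + 2e_R − 5e_M = 0, so e_M = 27.4 + 0.4e_R.
Likewise for Ravi: e_R = 43.75 + 0.5e_M.
Substituting the second reaction function into the first: e_M = 27.4 + 0.4(43.75 + 0.5e_M), which gives 0.8e_M = 44.9 ⇒ e_M = 56.125.
Then e_R = 43.75 + 0.5·56.125 = 71.8125.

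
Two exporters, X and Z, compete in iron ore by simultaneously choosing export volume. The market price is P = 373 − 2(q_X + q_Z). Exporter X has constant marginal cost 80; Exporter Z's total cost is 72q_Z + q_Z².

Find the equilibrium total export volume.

88.7

Exporter X's profit: π = q_X(373 − 2(q_X + q_Z)) − 80q_X.
∂π/∂q_X = 293 − 4q_X − 2q_Z = 0, so q_X = 73.25 − 0.5q_Z.
For Z: ∂π/∂q_Z = 301 − 6q_Z − 2q_X = 0 ⇒ q_Z = 301/6 − (1/3)q_X.
Solving the two reaction functions simultaneously: (1 − (−0.5)(−1/3))q_X = 73.25 − 0.5·(301/6), so (5/6)q_X = 289/6 and q_X = 57.8.
Then q_Z = 301/6 − (1/3)·57.8 = 30.9.
Total export volume: 57.8 + 30.9 = 88.7.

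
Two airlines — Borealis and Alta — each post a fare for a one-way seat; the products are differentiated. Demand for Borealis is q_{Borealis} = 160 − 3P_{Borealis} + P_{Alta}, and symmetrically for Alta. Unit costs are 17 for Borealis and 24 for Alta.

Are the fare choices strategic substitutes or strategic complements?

Borealis's profit: π = (P_{Borealis} − 17)(160 − 3P_{Borealis} + P_{Alta}).
∂π/∂P_{Borealis} = 211 − 6P_{Borealis} + P_{Alta} = 0 ⇒ P_{Borealis} = 211/6 + (1/6)P_{Alta}.
The best-response slope dP_{Borealis}/dP_{Alta} = 1/6 > 0: the reaction function is upward-sloping, so the choices are strategic complements.

strategic complements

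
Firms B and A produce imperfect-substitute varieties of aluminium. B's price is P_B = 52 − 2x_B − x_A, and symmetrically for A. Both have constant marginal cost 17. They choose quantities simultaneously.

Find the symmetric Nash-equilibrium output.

Firm B's profit: π = x_B(52 − 2x_B − x_A) − 17x_B.
∂π/∂x_B = 35 − 4x_B − x_A = 0 ⇒ x_B = 8.75 − 0.25x_A.
The game is symmetric, so in equilibrium x_A = x_B: the reaction function gives 1.25x_B = 8.75, hence x_B = 7.

7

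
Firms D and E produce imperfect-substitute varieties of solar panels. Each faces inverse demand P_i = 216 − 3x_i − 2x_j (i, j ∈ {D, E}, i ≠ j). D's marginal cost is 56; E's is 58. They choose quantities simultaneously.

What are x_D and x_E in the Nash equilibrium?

20.125, 19.625

Firm D's profit: π = x_D(216 − 3x_D − 2x_E) − 56x_D.
∂π/∂x_D = 160 − 6x_D − 2x_E = 0 ⇒ x_D = 80/3 − (1/3)x_E.
Similarly x_E = 79/3 − (1/3)x_D.
Substituting the second reaction function into the first: x_D = 80/3 − (1/3)(79/3 − (1/3)x_D), which gives (8/9)x_D = 161/9 ⇒ x_D = 20.125.
Then x_E = 79/3 − (1/3)·20.125 = 19.625.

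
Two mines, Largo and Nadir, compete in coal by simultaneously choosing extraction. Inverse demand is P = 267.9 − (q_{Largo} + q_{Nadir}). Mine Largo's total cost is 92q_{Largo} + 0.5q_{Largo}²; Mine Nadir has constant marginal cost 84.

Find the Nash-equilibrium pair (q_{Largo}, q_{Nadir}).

Mine Largo's profit: π = q_{Largo}(267.9 − (q_{Largo} + q_{Nadir})) − 92q_{Largo} − 0.5q_{Largo}².
∂π/∂q_{Largo} = 175.9 − 3q_{Largo} − q_{Nadir} = 0, so q_{Largo} = 1759/30 − (1/3)q_{Nadir}.
For Nadir: ∂π/∂q_{Nadir} = 183.9 − 2q_{Nadir} − q_{Largo} = 0 ⇒ q_{Nadir} = 91.95 − 0.5q_{Largo}.
Substituting the second reaction function into the first: q_{Largo} = 1759/30 − (1/3)(91.95 − 0.5q_{Largo}), which gives (5/6)q_{Largo} = 1679/60 ⇒ q_{Largo} = 33.58.
Then q_{Nadir} = 91.95 − 0.5·33.58 = 75.16.

33.58, 75.16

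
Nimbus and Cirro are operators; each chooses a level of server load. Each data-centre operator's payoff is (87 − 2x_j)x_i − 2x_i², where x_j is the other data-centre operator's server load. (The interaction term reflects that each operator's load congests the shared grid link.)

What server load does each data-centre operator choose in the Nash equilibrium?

14.5

Nimbus's payoff is (87 − 2x_C)x_N − 2x_N².
∂π/∂x_N = 87 − 2x_C − 4x_N = 0, so x_N = 21.75 − 0.5x_C.
Setting x_N = x_C in the reaction function: x_N = 21.75 − 0.5x_N, so x_N = 21.75 / 1.5 = 14.5.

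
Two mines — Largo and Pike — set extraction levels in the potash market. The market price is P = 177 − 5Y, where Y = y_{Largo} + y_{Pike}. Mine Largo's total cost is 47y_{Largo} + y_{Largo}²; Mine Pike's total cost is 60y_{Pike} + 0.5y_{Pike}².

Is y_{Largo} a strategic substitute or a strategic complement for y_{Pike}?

strategic substitutes

Mine Largo's profit: π = y_{Largo}(177 − 5(y_{Largo} + y_{Pike})) − 47y_{Largo} − y_{Largo}².
∂π/∂y_{Largo} = 130 − 12y_{Largo} − 5y_{Pike} = 0, so y_{Largo} = 65/6 − (5/12)y_{Pike}.
The best-response slope dy_{Largo}/dy_{Pike} = −5/12 < 0: the reaction function is downward-sloping, so the choices are strategic substitutes.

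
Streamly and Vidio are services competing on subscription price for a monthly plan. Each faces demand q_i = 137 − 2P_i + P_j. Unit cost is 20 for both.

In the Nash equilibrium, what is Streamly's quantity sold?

78

Streamly's profit: π = (P_{Streamly} − 20)(137 − 2P_{Streamly} + P_{Vidio}).
∂π/∂P_{Streamly} = 177 − 4P_{Streamly} + P_{Vidio} = 0 ⇒ P_{Streamly} = 44.25 + 0.25P_{Vidio}.
Setting P_{Streamly} = P_{Vidio} in the reaction function: P_{Streamly} = 44.25 + 0.25P_{Streamly}, so P_{Streamly} = 44.25 / 0.75 = 59.
q_{Streamly} = 137 − 2·59 + 59 = 78.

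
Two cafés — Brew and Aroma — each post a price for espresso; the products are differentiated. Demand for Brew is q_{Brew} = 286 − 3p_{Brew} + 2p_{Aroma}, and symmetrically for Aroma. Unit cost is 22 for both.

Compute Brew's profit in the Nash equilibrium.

Brew's profit: π = (p_{Brew} − 22)(286 − 3p_{Brew} + 2p_{Aroma}).
∂π/∂p_{Brew} = 352 − 6p_{Brew} + 2p_{Aroma} = 0 ⇒ p_{Brew} = 176/3 + (1/3)p_{Aroma}.
Setting p_{Brew} = p_{Aroma} in the reaction function: p_{Brew} = 176/3 + (1/3)p_{Brew}, so p_{Brew} = (176/3) / (2/3) = 88.
q_{Brew} = 286 − 3·88 + 2·88 = 198.
Profit = (88 − 22)·198 = 13068.

13068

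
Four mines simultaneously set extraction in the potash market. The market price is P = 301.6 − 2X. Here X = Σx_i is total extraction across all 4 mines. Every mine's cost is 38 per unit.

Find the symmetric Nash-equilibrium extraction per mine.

A representative mine's profit is π_i = x_i(301.6 − 2X) − 38x_i, with X = x_i + Σ_{j≠i} x_j.
First-order condition: 263.6 − 4x_i − 2Σ_{j≠i} x_j = 0.
In a symmetric equilibrium every mine chooses the same x, so Σ_{j≠i} x_j = 3x. The condition becomes 263.6 − 10x = 0, giving x = 263.6/10 = 26.36.

26.36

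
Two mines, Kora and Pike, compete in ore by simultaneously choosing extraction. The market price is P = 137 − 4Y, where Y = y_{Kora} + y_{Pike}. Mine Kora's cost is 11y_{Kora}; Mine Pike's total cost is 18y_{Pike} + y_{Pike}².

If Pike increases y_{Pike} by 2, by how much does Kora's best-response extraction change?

Mine Kora's profit: π = y_{Kora}(137 − 4(y_{Kora} + y_{Pike})) − 11y_{Kora}.
∂π/∂y_{Kora} = 126 − 8y_{Kora} − 4y_{Pike} = 0, so y_{Kora} = 15.75 − 0.5y_{Pike}.
The reaction-function slope is −0.5, so a 2-unit rise in y_{Pike} moves y_{Kora} by −0.5 × 2 = −1. Kora's best response falls — the actions are strategic substitutes.

-1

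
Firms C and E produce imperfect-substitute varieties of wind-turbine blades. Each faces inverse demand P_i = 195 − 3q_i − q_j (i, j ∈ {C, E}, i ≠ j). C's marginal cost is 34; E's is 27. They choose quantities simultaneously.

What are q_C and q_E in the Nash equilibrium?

22.8, 24.2

Firm C's profit: π = q_C(195 − 3q_C − q_E) − 34q_C.
∂π/∂q_C = 161 − 6q_C − q_E = 0 ⇒ q_C = 161/6 − (1/6)q_E.
Similarly q_E = 28 − (1/6)q_C.
Solving the two reaction functions simultaneously: (1 − (−1/6)(−1/6))q_C = 161/6 − (1/6)·28, so (35/36)q_C = 133/6 and q_C = 22.8.
Then q_E = 28 − (1/6)·22.8 = 24.2.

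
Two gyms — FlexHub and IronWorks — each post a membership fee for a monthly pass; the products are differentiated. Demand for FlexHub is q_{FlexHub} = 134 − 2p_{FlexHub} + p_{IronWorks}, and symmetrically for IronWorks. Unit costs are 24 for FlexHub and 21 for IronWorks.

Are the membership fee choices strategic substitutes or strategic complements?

strategic complements

FlexHub's profit: π = (p_{FlexHub} − 24)(134 − 2p_{FlexHub} + p_{IronWorks}).
∂π/∂p_{FlexHub} = 182 − 4p_{FlexHub} + p_{IronWorks} = 0 ⇒ p_{FlexHub} = 45.5 + 0.25p_{IronWorks}.
The best-response slope dp_{FlexHub}/dp_{IronWorks} = 0.25 > 0: the reaction function is upward-sloping, so the choices are strategic complements.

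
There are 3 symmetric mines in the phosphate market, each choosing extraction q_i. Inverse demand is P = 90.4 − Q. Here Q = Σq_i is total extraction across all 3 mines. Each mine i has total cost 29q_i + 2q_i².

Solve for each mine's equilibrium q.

7.675

A representative mine's profit is π_i = q_i(90.4 − Q) − 29q_i − 2q_i², with Q = q_i + Σ_{j≠i} q_j.
First-order condition: 61.4 − 6q_i − Σ_{j≠i} q_j = 0.
With identical mines, set every q_j = q: then 61.4 − 6q − 2q = 0, i.e. q = 61.4/8 = 7.675.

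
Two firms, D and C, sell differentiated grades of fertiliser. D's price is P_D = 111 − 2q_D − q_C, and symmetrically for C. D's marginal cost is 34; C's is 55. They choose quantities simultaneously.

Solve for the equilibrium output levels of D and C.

Firm D's profit: π = q_D(111 − 2q_D − q_C) − 34q_D.
∂π/∂q_D = 77 − 4q_D − q_C = 0 ⇒ q_D = 19.25 − 0.25q_C.
Similarly q_C = 14 − 0.25q_D.
Plugging q_C into D's best response: q_D = 19.25 − 0.25(14 − 0.25q_D) ⇒ 0.9375q_D = 15.75, so q_D = 16.8.
Then q_C = 14 − 0.25·16.8 = 9.8.

16.8, 9.8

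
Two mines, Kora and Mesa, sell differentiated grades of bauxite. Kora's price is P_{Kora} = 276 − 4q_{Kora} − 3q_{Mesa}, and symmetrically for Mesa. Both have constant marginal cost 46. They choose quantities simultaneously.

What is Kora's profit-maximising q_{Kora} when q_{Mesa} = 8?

Mine Kora's profit: π = q_{Kora}(276 − 4q_{Kora} − 3q_{Mesa}) − 46q_{Kora}.
∂π/∂q_{Kora} = 230 − 8q_{Kora} − 3q_{Mesa} = 0 ⇒ q_{Kora} = 28.75 − 0.375q_{Mesa}.
At q_{Mesa} = 8: q_{Kora} = 28.75 − 0.375·8 = 25.75.

25.75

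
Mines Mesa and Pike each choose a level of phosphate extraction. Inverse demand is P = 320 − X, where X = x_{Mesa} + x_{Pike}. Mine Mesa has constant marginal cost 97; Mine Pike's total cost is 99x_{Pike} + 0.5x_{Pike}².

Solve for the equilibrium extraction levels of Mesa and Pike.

89.6, 43.8

Mine Mesa's profit: π = x_{Mesa}(320 − (x_{Mesa} + x_{Pike})) − 97x_{Mesa}.
∂π/∂x_{Mesa} = 223 − 2x_{Mesa} − x_{Pike} = 0, so x_{Mesa} = 111.5 − 0.5x_{Pike}.
For Pike: ∂π/∂x_{Pike} = 221 − 3x_{Pike} − x_{Mesa} = 0 ⇒ x_{Pike} = 221/3 − (1/3)x_{Mesa}.
Plugging x_{Pike} into Mesa's best response: x_{Mesa} = 111.5 − 0.5(221/3 − (1/3)x_{Mesa}) ⇒ (5/6)x_{Mesa} = 224/3, so x_{Mesa} = 89.6.
Then x_{Pike} = 221/3 − (1/3)·89.6 = 43.8.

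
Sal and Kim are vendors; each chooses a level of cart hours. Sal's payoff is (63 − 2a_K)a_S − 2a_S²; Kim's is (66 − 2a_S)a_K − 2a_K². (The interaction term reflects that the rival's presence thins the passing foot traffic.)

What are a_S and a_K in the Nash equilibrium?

10, 11.5

Expanding Sal's payoff: 63a_S − 2a_Ka_S − 2a_S².
∂π/∂a_S = 63 − 2a_K − 4a_S = 0, so a_S = 15.75 − 0.5a_K.
Likewise for Kim: a_K = 16.5 − 0.5a_S.
Plugging a_K into Sal's best response: a_S = 15.75 − 0.5(16.5 − 0.5a_S) ⇒ 0.75a_S = 7.5, so a_S = 10.
Then a_K = 16.5 − 0.5·10 = 11.5.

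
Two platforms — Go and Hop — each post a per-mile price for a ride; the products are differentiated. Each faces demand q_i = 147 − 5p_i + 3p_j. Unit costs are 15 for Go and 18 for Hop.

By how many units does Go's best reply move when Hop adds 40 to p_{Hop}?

12

Go's profit: π = (p_{Go} − 15)(147 − 5p_{Go} + 3p_{Hop}).
∂π/∂p_{Go} = 222 − 10p_{Go} + 3p_{Hop} = 0 ⇒ p_{Go} = 22.2 + 0.3p_{Hop}.
The reaction-function slope is 0.3, so a 40-unit rise in p_{Hop} moves p_{Go} by 0.3 × 40 = 12. Go's best response rises — the actions are strategic complements.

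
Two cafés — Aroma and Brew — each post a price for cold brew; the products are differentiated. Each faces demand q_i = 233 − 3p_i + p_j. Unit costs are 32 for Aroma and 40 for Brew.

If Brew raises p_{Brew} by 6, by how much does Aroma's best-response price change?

Aroma's profit: π = (p_{Aroma} − 32)(233 − 3p_{Aroma} + p_{Brew}).
∂π/∂p_{Aroma} = 329 − 6p_{Aroma} + p_{Brew} = 0 ⇒ p_{Aroma} = 329/6 + (1/6)p_{Brew}.
The reaction-function slope is 1/6, so a 6-unit rise in p_{Brew} moves p_{Aroma} by 1/6 × 6 = 1. Aroma's best response rises — the actions are strategic complements.

1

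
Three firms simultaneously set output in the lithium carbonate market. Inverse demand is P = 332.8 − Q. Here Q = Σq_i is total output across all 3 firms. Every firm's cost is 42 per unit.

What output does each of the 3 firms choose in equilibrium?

A representative firm's profit is π_i = q_i(332.8 − Q) − 42q_i, with Q = q_i + Σ_{j≠i} q_j.
First-order condition: 290.8 − 2q_i − Σ_{j≠i} q_j = 0.
With identical firms, set every q_j = q: then 290.8 − 2q − 2q = 0, i.e. q = 290.8/4 = 72.7.

72.7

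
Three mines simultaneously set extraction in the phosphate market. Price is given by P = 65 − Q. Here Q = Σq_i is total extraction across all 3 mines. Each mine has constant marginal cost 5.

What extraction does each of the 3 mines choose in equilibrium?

15

A representative mine's profit is π_i = q_i(65 − Q) − 5q_i, with Q = q_i + Σ_{j≠i} q_j.
First-order condition: 60 − 2q_i − Σ_{j≠i} q_j = 0.
Imposing symmetry (q_j = q for all j) turns Σ_{j≠i} q_j into 2q, so 60 = 4q and q = 15.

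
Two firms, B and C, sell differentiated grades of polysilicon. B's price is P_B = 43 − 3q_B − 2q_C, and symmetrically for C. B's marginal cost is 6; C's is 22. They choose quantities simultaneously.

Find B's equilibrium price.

Firm B's profit: π = q_B(43 − 3q_B − 2q_C) − 6q_B.
∂π/∂q_B = 37 − 6q_B − 2q_C = 0 ⇒ q_B = 37/6 − (1/3)q_C.
Similarly q_C = 3.5 − (1/3)q_B.
Solving the two reaction functions simultaneously: (1 − (−1/3)(−1/3))q_B = 37/6 − (1/3)·3.5, so (8/9)q_B = 5 and q_B = 5.625.
Then q_C = 3.5 − (1/3)·5.625 = 1.625.
P_B = 43 − 3·5.625 − 2·1.625 = 22.875.

22.875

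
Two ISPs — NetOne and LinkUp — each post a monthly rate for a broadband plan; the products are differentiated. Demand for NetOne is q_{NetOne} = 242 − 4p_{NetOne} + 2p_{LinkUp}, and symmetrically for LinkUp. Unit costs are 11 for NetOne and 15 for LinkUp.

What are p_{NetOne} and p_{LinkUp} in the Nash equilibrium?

48.2, 49.8

NetOne's profit: π = (p_{NetOne} − 11)(242 − 4p_{NetOne} + 2p_{LinkUp}).
∂π/∂p_{NetOne} = 286 − 8p_{NetOne} + 2p_{LinkUp} = 0 ⇒ p_{NetOne} = 35.75 + 0.25p_{LinkUp}.
Similarly p_{LinkUp} = 37.75 + 0.25p_{NetOne}.
Solving the two reaction functions simultaneously: (1 − (0.25)(0.25))p_{NetOne} = 35.75 + 0.25·37.75, so 0.9375p_{NetOne} = 45.1875 and p_{NetOne} = 48.2.
Then p_{LinkUp} = 37.75 + 0.25·48.2 = 49.8.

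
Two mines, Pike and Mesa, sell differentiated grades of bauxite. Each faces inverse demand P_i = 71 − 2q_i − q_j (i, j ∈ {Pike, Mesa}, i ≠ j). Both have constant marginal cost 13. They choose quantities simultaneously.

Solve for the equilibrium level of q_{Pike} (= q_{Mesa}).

11.6

Mine Pike's profit: π = q_{Pike}(71 − 2q_{Pike} − q_{Mesa}) − 13q_{Pike}.
∂π/∂q_{Pike} = 58 − 4q_{Pike} − q_{Mesa} = 0 ⇒ q_{Pike} = 14.5 − 0.25q_{Mesa}.
By symmetry q_{Mesa} = q_{Pike}; substituting into the reaction function, 1.25q_{Pike} = 14.5 and q_{Pike} = 11.6.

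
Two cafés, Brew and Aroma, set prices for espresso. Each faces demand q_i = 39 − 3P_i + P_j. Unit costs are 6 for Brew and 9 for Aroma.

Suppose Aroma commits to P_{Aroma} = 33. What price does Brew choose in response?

Brew's profit: π = (P_{Brew} − 6)(39 − 3P_{Brew} + P_{Aroma}).
∂π/∂P_{Brew} = 57 − 6P_{Brew} + P_{Aroma} = 0 ⇒ P_{Brew} = 9.5 + (1/6)P_{Aroma}.
At P_{Aroma} = 33: P_{Brew} = 9.5 + (1/6)·33 = 15.

15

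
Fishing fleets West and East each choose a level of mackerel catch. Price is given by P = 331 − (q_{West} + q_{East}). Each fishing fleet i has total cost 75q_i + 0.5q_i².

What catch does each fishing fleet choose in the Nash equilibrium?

64

Fishing fleet West's profit: π = q_{West}(331 − (q_{West} + q_{East})) − 75q_{West} − 0.5q_{West}².
∂π/∂q_{West} = 256 − 3q_{West} − q_{East} = 0, so q_{West} = 256/3 − (1/3)q_{East}.
The game is symmetric, so in equilibrium q_{East} = q_{West}: the reaction function gives (4/3)q_{West} = 256/3, hence q_{West} = 64.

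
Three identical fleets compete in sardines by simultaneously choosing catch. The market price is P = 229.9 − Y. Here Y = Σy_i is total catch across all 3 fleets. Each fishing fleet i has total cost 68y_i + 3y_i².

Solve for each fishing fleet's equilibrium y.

16.19

A representative fishing fleet's profit is π_i = y_i(229.9 − Y) − 68y_i − 3y_i², with Y = y_i + Σ_{j≠i} y_j.
First-order condition: 161.9 − 8y_i − Σ_{j≠i} y_j = 0.
In a symmetric equilibrium every fishing fleet chooses the same y, so Σ_{j≠i} y_j = 2y. The condition becomes 161.9 − 10y = 0, giving y = 161.9/10 = 16.19.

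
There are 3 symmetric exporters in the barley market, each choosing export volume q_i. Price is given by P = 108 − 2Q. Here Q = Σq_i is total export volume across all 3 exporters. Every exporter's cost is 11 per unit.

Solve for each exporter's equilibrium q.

A representative exporter's profit is π_i = q_i(108 − 2Q) − 11q_i, with Q = q_i + Σ_{j≠i} q_j.
First-order condition: 97 − 4q_i − 2Σ_{j≠i} q_j = 0.
Imposing symmetry (q_j = q for all j) turns Σ_{j≠i} q_j into 2q, so 97 = 8q and q = 12.125.

12.125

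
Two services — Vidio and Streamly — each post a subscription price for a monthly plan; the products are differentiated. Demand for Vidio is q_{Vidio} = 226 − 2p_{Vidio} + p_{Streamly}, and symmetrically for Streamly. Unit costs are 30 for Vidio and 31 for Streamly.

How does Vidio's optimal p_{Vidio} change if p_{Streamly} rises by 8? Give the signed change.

2

Vidio's profit: π = (p_{Vidio} − 30)(226 − 2p_{Vidio} + p_{Streamly}).
∂π/∂p_{Vidio} = 286 − 4p_{Vidio} + p_{Streamly} = 0 ⇒ p_{Vidio} = 71.5 + 0.25p_{Streamly}.
The reaction-function slope is 0.25, so an 8-unit rise in p_{Streamly} moves p_{Vidio} by 0.25 × 8 = 2. Vidio's best response rises — the actions are strategic complements.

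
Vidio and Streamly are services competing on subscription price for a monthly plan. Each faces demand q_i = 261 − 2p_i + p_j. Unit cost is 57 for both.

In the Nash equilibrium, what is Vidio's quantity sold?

136

Vidio's profit: π = (p_{Vidio} − 57)(261 − 2p_{Vidio} + p_{Streamly}).
∂π/∂p_{Vidio} = 375 − 4p_{Vidio} + p_{Streamly} = 0 ⇒ p_{Vidio} = 93.75 + 0.25p_{Streamly}.
The game is symmetric, so in equilibrium p_{Streamly} = p_{Vidio}: the reaction function gives 0.75p_{Vidio} = 93.75, hence p_{Vidio} = 125.
q_{Vidio} = 261 − 2·125 + 125 = 136.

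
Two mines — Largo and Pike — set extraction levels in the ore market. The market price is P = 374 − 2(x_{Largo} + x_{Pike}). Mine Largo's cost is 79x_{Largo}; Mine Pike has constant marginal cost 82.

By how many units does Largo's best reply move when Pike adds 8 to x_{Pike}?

-4

Mine Largo's profit: π = x_{Largo}(374 − 2(x_{Largo} + x_{Pike})) − 79x_{Largo}.
∂π/∂x_{Largo} = 295 − 4x_{Largo} − 2x_{Pike} = 0, so x_{Largo} = 73.75 − 0.5x_{Pike}.
The reaction-function slope is −0.5, so an 8-unit rise in x_{Pike} moves x_{Largo} by −0.5 × 8 = −4. Largo's best response falls — the actions are strategic substitutes.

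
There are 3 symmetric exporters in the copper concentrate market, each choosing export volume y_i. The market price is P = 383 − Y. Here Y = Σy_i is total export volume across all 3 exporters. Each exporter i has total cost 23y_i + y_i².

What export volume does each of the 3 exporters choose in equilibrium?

60

A representative exporter's profit is π_i = y_i(383 − Y) − 23y_i − y_i², with Y = y_i + Σ_{j≠i} y_j.
First-order condition: 360 − 4y_i − Σ_{j≠i} y_j = 0.
With identical exporters, set every y_j = y: then 360 − 4y − 2y = 0, i.e. y = 360/6 = 60.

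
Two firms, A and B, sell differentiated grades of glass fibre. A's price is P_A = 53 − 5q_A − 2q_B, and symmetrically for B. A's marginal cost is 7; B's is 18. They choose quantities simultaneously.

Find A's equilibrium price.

27.3125

Firm A's profit: π = q_A(53 − 5q_A − 2q_B) − 7q_A.
∂π/∂q_A = 46 − 10q_A − 2q_B = 0 ⇒ q_A = 4.6 − 0.2q_B.
Similarly q_B = 3.5 − 0.2q_A.
Solving the two reaction functions simultaneously: (1 − (−0.2)(−0.2))q_A = 4.6 − 0.2·3.5, so 0.96q_A = 3.9 and q_A = 4.0625.
Then q_B = 3.5 − 0.2·4.0625 = 2.6875.
P_A = 53 − 5·4.0625 − 2·2.6875 = 27.3125.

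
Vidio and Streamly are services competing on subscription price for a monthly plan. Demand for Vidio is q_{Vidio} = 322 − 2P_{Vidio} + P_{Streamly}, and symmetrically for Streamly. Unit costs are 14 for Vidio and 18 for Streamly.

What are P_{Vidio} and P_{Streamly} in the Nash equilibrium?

117.2, 118.8

Vidio's profit: π = (P_{Vidio} − 14)(322 − 2P_{Vidio} + P_{Streamly}).
∂π/∂P_{Vidio} = 350 − 4P_{Vidio} + P_{Streamly} = 0 ⇒ P_{Vidio} = 87.5 + 0.25P_{Streamly}.
Similarly P_{Streamly} = 89.5 + 0.25P_{Vidio}.
Substituting the second reaction function into the first: P_{Vidio} = 87.5 + 0.25(89.5 + 0.25P_{Vidio}), which gives 0.9375P_{Vidio} = 109.875 ⇒ P_{Vidio} = 117.2.
Then P_{Streamly} = 89.5 + 0.25·117.2 = 118.8.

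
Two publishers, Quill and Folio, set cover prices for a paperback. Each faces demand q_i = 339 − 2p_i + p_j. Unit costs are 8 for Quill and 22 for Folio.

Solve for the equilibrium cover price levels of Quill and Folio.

120.2, 125.8

Quill's profit: π = (p_{Quill} − 8)(339 − 2p_{Quill} + p_{Folio}).
∂π/∂p_{Quill} = 355 − 4p_{Quill} + p_{Folio} = 0 ⇒ p_{Quill} = 88.75 + 0.25p_{Folio}.
Similarly p_{Folio} = 95.75 + 0.25p_{Quill}.
Solving the two reaction functions simultaneously: (1 − (0.25)(0.25))p_{Quill} = 88.75 + 0.25·95.75, so 0.9375p_{Quill} = 112.6875 and p_{Quill} = 120.2.
Then p_{Folio} = 95.75 + 0.25·120.2 = 125.8.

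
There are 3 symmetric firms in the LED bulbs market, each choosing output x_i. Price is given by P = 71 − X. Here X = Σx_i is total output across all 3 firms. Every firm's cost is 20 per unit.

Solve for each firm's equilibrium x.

12.75

A representative firm's profit is π_i = x_i(71 − X) − 20x_i, with X = x_i + Σ_{j≠i} x_j.
First-order condition: 51 − 2x_i − Σ_{j≠i} x_j = 0.
In a symmetric equilibrium every firm chooses the same x, so Σ_{j≠i} x_j = 2x. The condition becomes 51 − 4x = 0, giving x = 51/4 = 12.75.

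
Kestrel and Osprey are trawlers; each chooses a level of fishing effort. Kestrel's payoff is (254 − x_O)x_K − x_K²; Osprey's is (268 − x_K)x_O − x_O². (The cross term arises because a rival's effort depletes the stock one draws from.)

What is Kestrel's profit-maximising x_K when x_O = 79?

Expanding Kestrel's payoff: 254x_K − x_Ox_K − x_K².
∂π/∂x_K = 254 − x_O − 2x_K = 0, so x_K = 127 − 0.5x_O.
At x_O = 79: x_K = 127 − 0.5·79 = 87.5.

87.5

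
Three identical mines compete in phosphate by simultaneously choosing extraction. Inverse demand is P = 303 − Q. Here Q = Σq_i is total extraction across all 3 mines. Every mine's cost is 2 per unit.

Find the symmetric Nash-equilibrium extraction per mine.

A representative mine's profit is π_i = q_i(303 − Q) − 2q_i, with Q = q_i + Σ_{j≠i} q_j.
First-order condition: 301 − 2q_i − Σ_{j≠i} q_j = 0.
With identical mines, set every q_j = q: then 301 − 2q − 2q = 0, i.e. q = 301/4 = 75.25.

75.25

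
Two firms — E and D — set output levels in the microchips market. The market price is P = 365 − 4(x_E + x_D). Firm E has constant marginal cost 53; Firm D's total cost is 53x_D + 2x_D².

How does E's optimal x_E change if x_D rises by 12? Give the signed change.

-6

Firm E's profit: π = x_E(365 − 4(x_E + x_D)) − 53x_E.
∂π/∂x_E = 312 − 8x_E − 4x_D = 0, so x_E = 39 − 0.5x_D.
The reaction-function slope is −0.5, so a 12-unit rise in x_D moves x_E by −0.5 × 12 = −6. E's best response falls — the actions are strategic substitutes.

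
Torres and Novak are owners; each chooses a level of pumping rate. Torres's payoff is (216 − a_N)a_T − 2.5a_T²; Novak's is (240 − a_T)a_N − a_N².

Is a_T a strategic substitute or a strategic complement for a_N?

strategic substitutes

Expanding Torres's payoff: 216a_T − a_Na_T − 2.5a_T².
∂π/∂a_T = 216 − a_N − 5a_T = 0, so a_T = 43.2 − 0.2a_N.
The best-response slope da_T/da_N = −0.2 < 0: the reaction function is downward-sloping, so the choices are strategic substitutes.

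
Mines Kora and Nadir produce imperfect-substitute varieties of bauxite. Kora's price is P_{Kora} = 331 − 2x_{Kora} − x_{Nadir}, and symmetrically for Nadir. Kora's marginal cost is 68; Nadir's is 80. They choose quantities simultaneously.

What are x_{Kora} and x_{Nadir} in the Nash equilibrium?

53.4, 49.4

Mine Kora's profit: π = x_{Kora}(331 − 2x_{Kora} − x_{Nadir}) − 68x_{Kora}.
∂π/∂x_{Kora} = 263 − 4x_{Kora} − x_{Nadir} = 0 ⇒ x_{Kora} = 65.75 − 0.25x_{Nadir}.
Similarly x_{Nadir} = 62.75 − 0.25x_{Kora}.
Substituting the second reaction function into the first: x_{Kora} = 65.75 − 0.25(62.75 − 0.25x_{Kora}), which gives 0.9375x_{Kora} = 50.0625 ⇒ x_{Kora} = 53.4.
Then x_{Nadir} = 62.75 − 0.25·53.4 = 49.4.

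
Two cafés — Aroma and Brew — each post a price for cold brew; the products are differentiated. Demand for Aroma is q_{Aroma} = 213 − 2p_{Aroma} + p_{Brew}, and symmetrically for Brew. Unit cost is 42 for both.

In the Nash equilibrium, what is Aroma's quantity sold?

Aroma's profit: π = (p_{Aroma} − 42)(213 − 2p_{Aroma} + p_{Brew}).
∂π/∂p_{Aroma} = 297 − 4p_{Aroma} + p_{Brew} = 0 ⇒ p_{Aroma} = 74.25 + 0.25p_{Brew}.
By symmetry p_{Brew} = p_{Aroma}; substituting into the reaction function, 0.75p_{Aroma} = 74.25 and p_{Aroma} = 99.
q_{Aroma} = 213 − 2·99 + 99 = 114.

114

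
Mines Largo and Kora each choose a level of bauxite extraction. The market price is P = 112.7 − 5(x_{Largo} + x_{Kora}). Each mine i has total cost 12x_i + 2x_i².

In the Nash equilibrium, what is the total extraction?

Mine Largo's profit: π = x_{Largo}(112.7 − 5(x_{Largo} + x_{Kora})) − 12x_{Largo} − 2x_{Largo}².
∂π/∂x_{Largo} = 100.7 − 14x_{Largo} − 5x_{Kora} = 0, so x_{Largo} = 1007/140 − (5/14)x_{Kora}.
By symmetry x_{Kora} = x_{Largo}; substituting into the reaction function, (19/14)x_{Largo} = 1007/140 and x_{Largo} = 5.3.
Total extraction: 5.3 + 5.3 = 10.6.

10.6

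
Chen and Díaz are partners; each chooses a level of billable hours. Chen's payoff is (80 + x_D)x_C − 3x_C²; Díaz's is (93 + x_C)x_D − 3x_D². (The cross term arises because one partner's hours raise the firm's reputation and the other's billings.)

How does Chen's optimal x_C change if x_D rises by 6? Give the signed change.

1

Expanding Chen's payoff: 80x_C + x_Dx_C − 3x_C².
∂π/∂x_C = 80 + x_D − 6x_C = 0, so x_C = 40/3 + (1/6)x_D.
The reaction-function slope is 1/6, so a 6-unit rise in x_D moves x_C by 1/6 × 6 = 1. Chen's best response rises — the actions are strategic complements.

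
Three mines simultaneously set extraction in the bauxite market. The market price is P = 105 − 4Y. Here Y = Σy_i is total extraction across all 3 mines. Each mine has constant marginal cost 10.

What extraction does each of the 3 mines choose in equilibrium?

A representative mine's profit is π_i = y_i(105 − 4Y) − 10y_i, with Y = y_i + Σ_{j≠i} y_j.
First-order condition: 95 − 8y_i − 4Σ_{j≠i} y_j = 0.
In a symmetric equilibrium every mine chooses the same y, so Σ_{j≠i} y_j = 2y. The condition becomes 95 − 16y = 0, giving y = 95/16 = 5.9375.

5.9375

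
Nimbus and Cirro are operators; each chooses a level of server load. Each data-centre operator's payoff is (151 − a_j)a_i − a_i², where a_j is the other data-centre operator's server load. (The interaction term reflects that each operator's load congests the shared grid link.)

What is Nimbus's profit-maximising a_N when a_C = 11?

70

Nimbus's payoff is (151 − a_C)a_N − a_N².
∂π/∂a_N = 151 − a_C − 2a_N = 0, so a_N = 75.5 − 0.5a_C.
At a_C = 11: a_N = 75.5 − 0.5·11 = 70.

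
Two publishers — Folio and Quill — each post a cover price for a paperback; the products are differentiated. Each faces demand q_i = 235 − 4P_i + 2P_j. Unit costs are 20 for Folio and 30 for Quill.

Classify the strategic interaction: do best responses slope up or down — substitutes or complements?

Folio's profit: π = (P_{Folio} − 20)(235 − 4P_{Folio} + 2P_{Quill}).
∂π/∂P_{Folio} = 315 − 8P_{Folio} + 2P_{Quill} = 0 ⇒ P_{Folio} = 39.375 + 0.25P_{Quill}.
The best-response slope dP_{Folio}/dP_{Quill} = 0.25 > 0: the reaction function is upward-sloping, so the choices are strategic complements.

strategic complements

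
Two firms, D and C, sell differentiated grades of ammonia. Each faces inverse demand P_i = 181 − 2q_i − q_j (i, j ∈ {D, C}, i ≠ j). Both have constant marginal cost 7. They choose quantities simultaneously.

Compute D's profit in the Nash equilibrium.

2422.08

Firm D's profit: π = q_D(181 − 2q_D − q_C) − 7q_D.
∂π/∂q_D = 174 − 4q_D − q_C = 0 ⇒ q_D = 43.5 − 0.25q_C.
By symmetry q_C = q_D; substituting into the reaction function, 1.25q_D = 43.5 and q_D = 34.8.
P_D = 181 − 2·34.8 − 34.8 = 76.6.
Profit = (76.6 − 7)·34.8 = 2422.08.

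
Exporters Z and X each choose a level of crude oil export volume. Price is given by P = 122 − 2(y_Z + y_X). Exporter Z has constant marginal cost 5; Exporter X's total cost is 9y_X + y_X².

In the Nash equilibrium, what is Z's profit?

Exporter Z's profit: π = y_Z(122 − 2(y_Z + y_X)) − 5y_Z.
∂π/∂y_Z = 117 − 4y_Z − 2y_X = 0, so y_Z = 29.25 − 0.5y_X.
For X: ∂π/∂y_X = 113 − 6y_X − 2y_Z = 0 ⇒ y_X = 113/6 − (1/3)y_Z.
Substituting the second reaction function into the first: y_Z = 29.25 − 0.5(113/6 − (1/3)y_Z), which gives (5/6)y_Z = 119/6 ⇒ y_Z = 23.8.
Then y_X = 113/6 − (1/3)·23.8 = 10.9.
Price P = 122 − 2·34.7 = 52.6.
Z's profit: (52.6 − 5)·23.8 = 1132.88.

1132.88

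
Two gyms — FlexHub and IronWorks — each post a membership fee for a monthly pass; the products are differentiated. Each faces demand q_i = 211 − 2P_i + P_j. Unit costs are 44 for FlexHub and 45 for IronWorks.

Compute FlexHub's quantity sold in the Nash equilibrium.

FlexHub's profit: π = (P_{FlexHub} − 44)(211 − 2P_{FlexHub} + P_{IronWorks}).
∂π/∂P_{FlexHub} = 299 − 4P_{FlexHub} + P_{IronWorks} = 0 ⇒ P_{FlexHub} = 74.75 + 0.25P_{IronWorks}.
Similarly P_{IronWorks} = 75.25 + 0.25P_{FlexHub}.
Plugging P_{IronWorks} into FlexHub's best response: P_{FlexHub} = 74.75 + 0.25(75.25 + 0.25P_{FlexHub}) ⇒ 0.9375P_{FlexHub} = 93.5625, so P_{FlexHub} = 99.8.
Then P_{IronWorks} = 75.25 + 0.25·99.8 = 100.2.
q_{FlexHub} = 211 − 2·99.8 + 100.2 = 111.6.

111.6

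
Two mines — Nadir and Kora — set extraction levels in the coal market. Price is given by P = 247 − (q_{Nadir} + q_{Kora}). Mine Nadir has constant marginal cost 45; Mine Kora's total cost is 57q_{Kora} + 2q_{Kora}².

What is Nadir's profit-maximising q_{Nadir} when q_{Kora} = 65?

Mine Nadir's profit: π = q_{Nadir}(247 − (q_{Nadir} + q_{Kora})) − 45q_{Nadir}.
∂π/∂q_{Nadir} = 202 − 2q_{Nadir} − q_{Kora} = 0, so q_{Nadir} = 101 − 0.5q_{Kora}.
At q_{Kora} = 65: q_{Nadir} = 101 − 0.5·65 = 68.5.

68.5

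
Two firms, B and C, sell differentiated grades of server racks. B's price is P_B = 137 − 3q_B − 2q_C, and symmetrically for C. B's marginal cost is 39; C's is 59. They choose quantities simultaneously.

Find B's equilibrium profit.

Firm B's profit: π = q_B(137 − 3q_B − 2q_C) − 39q_B.
∂π/∂q_B = 98 − 6q_B − 2q_C = 0 ⇒ q_B = 49/3 − (1/3)q_C.
Similarly q_C = 13 − (1/3)q_B.
Solving the two reaction functions simultaneously: (1 − (−1/3)(−1/3))q_B = 49/3 − (1/3)·13, so (8/9)q_B = 12 and q_B = 13.5.
Then q_C = 13 − (1/3)·13.5 = 8.5.
P_B = 137 − 3·13.5 − 2·8.5 = 79.5.
Profit = (79.5 − 39)·13.5 = 546.75.

546.75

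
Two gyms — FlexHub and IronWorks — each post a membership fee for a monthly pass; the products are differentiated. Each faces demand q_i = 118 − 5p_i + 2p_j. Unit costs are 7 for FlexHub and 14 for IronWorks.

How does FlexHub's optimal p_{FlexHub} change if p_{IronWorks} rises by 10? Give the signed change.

2

FlexHub's profit: π = (p_{FlexHub} − 7)(118 − 5p_{FlexHub} + 2p_{IronWorks}).
∂π/∂p_{FlexHub} = 153 − 10p_{FlexHub} + 2p_{IronWorks} = 0 ⇒ p_{FlexHub} = 15.3 + 0.2p_{IronWorks}.
The reaction-function slope is 0.2, so a 10-unit rise in p_{IronWorks} moves p_{FlexHub} by 0.2 × 10 = 2. FlexHub's best response rises — the actions are strategic complements.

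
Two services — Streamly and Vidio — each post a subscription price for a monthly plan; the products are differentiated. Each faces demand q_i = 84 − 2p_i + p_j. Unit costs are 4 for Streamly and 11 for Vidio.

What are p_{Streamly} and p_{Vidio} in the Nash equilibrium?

Streamly's profit: π = (p_{Streamly} − 4)(84 − 2p_{Streamly} + p_{Vidio}).
∂π/∂p_{Streamly} = 92 − 4p_{Streamly} + p_{Vidio} = 0 ⇒ p_{Streamly} = 23 + 0.25p_{Vidio}.
Similarly p_{Vidio} = 26.5 + 0.25p_{Streamly}.
Plugging p_{Vidio} into Streamly's best response: p_{Streamly} = 23 + 0.25(26.5 + 0.25p_{Streamly}) ⇒ 0.9375p_{Streamly} = 29.625, so p_{Streamly} = 31.6.
Then p_{Vidio} = 26.5 + 0.25·31.6 = 34.4.

31.6, 34.4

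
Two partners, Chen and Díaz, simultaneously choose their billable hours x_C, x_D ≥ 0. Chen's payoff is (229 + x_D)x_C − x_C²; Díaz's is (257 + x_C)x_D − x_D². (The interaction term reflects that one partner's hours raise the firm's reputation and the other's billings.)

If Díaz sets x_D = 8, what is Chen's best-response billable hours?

118.5

Expanding Chen's payoff: 229x_C + x_Dx_C − x_C².
∂π/∂x_C = 229 + x_D − 2x_C = 0, so x_C = 114.5 + 0.5x_D.
At x_D = 8: x_C = 114.5 + 0.5·8 = 118.5.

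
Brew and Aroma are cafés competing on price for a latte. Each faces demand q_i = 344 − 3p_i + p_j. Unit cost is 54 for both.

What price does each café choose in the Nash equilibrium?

Brew's profit: π = (p_{Brew} − 54)(344 − 3p_{Brew} + p_{Aroma}).
∂π/∂p_{Brew} = 506 − 6p_{Brew} + p_{Aroma} = 0 ⇒ p_{Brew} = 253/3 + (1/6)p_{Aroma}.
Setting p_{Brew} = p_{Aroma} in the reaction function: p_{Brew} = 253/3 + (1/6)p_{Brew}, so p_{Brew} = (253/3) / (5/6) = 101.2.

101.2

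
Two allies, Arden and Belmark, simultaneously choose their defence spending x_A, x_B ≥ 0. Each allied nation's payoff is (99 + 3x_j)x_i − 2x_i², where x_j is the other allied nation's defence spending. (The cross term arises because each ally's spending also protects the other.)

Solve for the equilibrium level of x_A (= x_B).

99

Arden's payoff is (99 + 3x_B)x_A − 2x_A².
∂π/∂x_A = 99 + 3x_B − 4x_A = 0, so x_A = 24.75 + 0.75x_B.
By symmetry x_B = x_A; substituting into the reaction function, 0.25x_A = 24.75 and x_A = 99.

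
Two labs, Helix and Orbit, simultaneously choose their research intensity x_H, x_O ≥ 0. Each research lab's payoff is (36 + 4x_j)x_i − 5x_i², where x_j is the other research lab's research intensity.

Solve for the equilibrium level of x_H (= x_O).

Helix's payoff is (36 + 4x_O)x_H − 5x_H².
∂π/∂x_H = 36 + 4x_O − 10x_H = 0, so x_H = 3.6 + 0.4x_O.
By symmetry x_O = x_H; substituting into the reaction function, 0.6x_H = 3.6 and x_H = 6.

6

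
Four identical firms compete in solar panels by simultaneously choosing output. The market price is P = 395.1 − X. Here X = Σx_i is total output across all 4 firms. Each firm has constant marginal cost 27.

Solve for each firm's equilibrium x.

A representative firm's profit is π_i = x_i(395.1 − X) − 27x_i, with X = x_i + Σ_{j≠i} x_j.
First-order condition: 368.1 − 2x_i − Σ_{j≠i} x_j = 0.
With identical firms, set every x_j = x: then 368.1 − 2x − 3x = 0, i.e. x = 368.1/5 = 73.62.

73.62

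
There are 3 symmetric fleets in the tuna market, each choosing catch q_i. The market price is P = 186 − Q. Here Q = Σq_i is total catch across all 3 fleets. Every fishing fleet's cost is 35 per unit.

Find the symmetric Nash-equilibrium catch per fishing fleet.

A representative fishing fleet's profit is π_i = q_i(186 − Q) − 35q_i, with Q = q_i + Σ_{j≠i} q_j.
First-order condition: 151 − 2q_i − Σ_{j≠i} q_j = 0.
In a symmetric equilibrium every fishing fleet chooses the same q, so Σ_{j≠i} q_j = 2q. The condition becomes 151 − 4q = 0, giving q = 151/4 = 37.75.

37.75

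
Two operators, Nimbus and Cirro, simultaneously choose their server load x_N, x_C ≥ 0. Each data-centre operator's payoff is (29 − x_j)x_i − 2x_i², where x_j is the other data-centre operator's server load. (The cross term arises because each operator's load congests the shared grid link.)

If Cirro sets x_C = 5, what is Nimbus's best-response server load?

6

Nimbus's payoff is (29 − x_C)x_N − 2x_N².
∂π/∂x_N = 29 − x_C − 4x_N = 0, so x_N = 7.25 − 0.25x_C.
At x_C = 5: x_N = 7.25 − 0.25·5 = 6.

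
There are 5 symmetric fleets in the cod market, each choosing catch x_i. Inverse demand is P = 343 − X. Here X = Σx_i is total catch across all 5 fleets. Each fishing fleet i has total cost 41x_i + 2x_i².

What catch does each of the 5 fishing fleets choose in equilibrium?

30.2

A representative fishing fleet's profit is π_i = x_i(343 − X) − 41x_i − 2x_i², with X = x_i + Σ_{j≠i} x_j.
First-order condition: 302 − 6x_i − Σ_{j≠i} x_j = 0.
Imposing symmetry (x_j = x for all j) turns Σ_{j≠i} x_j into 4x, so 302 = 10x and x = 30.2.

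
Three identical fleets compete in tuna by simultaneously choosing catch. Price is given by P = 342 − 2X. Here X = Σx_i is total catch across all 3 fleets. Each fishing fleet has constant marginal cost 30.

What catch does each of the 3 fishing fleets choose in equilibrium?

A representative fishing fleet's profit is π_i = x_i(342 − 2X) − 30x_i, with X = x_i + Σ_{j≠i} x_j.
First-order condition: 312 − 4x_i − 2Σ_{j≠i} x_j = 0.
In a symmetric equilibrium every fishing fleet chooses the same x, so Σ_{j≠i} x_j = 2x. The condition becomes 312 − 8x = 0, giving x = 312/8 = 39.

39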